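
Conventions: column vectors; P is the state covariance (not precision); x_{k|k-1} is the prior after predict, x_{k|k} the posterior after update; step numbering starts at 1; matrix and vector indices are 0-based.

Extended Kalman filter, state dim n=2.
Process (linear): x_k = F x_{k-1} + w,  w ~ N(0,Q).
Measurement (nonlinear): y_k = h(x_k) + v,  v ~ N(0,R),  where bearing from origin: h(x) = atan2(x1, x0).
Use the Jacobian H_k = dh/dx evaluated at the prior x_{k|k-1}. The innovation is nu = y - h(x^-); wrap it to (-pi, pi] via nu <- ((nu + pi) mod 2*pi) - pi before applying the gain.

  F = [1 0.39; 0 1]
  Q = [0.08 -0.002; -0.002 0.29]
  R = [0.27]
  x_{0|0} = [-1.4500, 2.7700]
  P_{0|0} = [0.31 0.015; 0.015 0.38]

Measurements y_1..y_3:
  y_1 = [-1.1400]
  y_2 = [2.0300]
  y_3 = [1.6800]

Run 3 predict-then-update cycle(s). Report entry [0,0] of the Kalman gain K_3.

step 1: x^-=[-0.3697, 2.7700]  P^-=[0.4595 0.1612; 0.1612 0.6700]  H_jac=[-0.3547 -0.0473]  S=[0.3347]  K=[-0.5097; -0.2656]  nu=[-2.8435]  x^+=[1.0796, 3.5252]  P^+=[0.3725 0.1159; 0.1159 0.6464]
step 2: x^-=[2.4545, 3.5252]  P^-=[0.6412 0.3660; 0.3660 0.9364]  H_jac=[-0.1911 0.1330]  S=[0.2914]  K=[-0.2534; 0.1875]  nu=[1.0674]  x^+=[2.1840, 3.7253]  P^+=[0.6225 0.3798; 0.3798 0.9261]
step 3: x^-=[3.6369, 3.7253]  P^-=[1.1397 0.7390; 0.7390 1.2161]  H_jac=[-0.1374 0.1342]  S=[0.2862]  K=[-0.2009; 0.2153]  nu=[0.8826]  x^+=[3.4596, 3.9153]  P^+=[1.1281 0.7514; 0.7514 1.2029]

K[0,0] = -0.2009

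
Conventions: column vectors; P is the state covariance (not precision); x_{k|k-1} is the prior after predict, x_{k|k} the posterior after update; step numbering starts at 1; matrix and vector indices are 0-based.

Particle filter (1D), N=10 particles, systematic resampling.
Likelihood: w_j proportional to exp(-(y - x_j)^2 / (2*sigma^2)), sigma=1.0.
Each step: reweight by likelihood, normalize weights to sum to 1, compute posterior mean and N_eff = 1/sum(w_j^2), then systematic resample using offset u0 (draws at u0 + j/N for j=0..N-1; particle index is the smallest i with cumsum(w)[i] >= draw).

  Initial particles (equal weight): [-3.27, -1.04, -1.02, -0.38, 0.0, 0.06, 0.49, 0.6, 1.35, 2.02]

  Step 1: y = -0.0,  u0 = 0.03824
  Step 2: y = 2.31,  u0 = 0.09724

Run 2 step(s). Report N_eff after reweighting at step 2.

step 1: w=[0.0007, 0.0915, 0.0934, 0.1462, 0.1571, 0.1568, 0.1394, 0.1312, 0.0632, 0.0204]  mean=0.0346  Neff=7.7635  idx=[1, 2, 3, 4, 4, 5, 5, 6, 7, 8]
step 2: w=[0.0026, 0.0028, 0.0194, 0.0501, 0.0501, 0.0574, 0.0574, 0.1377, 0.1673, 0.4552]  mean=0.7763  Neff=3.7572  idx=[4, 6, 7, 8, 8, 9, 9, 9, 9, 9]

N_eff = 3.7572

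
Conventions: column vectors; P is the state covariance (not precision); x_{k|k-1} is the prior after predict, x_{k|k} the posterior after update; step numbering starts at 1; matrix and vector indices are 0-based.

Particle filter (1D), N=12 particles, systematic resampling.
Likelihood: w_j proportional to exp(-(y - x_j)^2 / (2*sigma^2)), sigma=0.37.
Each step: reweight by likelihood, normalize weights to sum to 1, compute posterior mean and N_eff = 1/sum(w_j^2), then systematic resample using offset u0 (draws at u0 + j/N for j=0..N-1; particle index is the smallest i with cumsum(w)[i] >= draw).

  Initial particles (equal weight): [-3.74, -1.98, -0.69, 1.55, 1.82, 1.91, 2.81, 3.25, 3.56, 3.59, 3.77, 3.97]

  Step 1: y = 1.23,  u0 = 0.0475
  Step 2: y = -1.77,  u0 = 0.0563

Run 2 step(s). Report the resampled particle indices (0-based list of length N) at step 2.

resampled_idx = [0, 0, 1, 2, 2, 3, 3, 4, 5, 5, 6, 6]

step 1: w=[0.0000, 0.0000, 0.0000, 0.5965, 0.2432, 0.1602, 0.0001, 0.0000, 0.0000, 0.0000, 0.0000, 0.0000]  mean=1.6734  Neff=2.2693  idx=[3, 3, 3, 3, 3, 3, 3, 4, 4, 4, 5, 5]
step 2: w=[0.1428, 0.1428, 0.1428, 0.1428, 0.1428, 0.1428, 0.1428, 0.0002, 0.0002, 0.0002, 0.0000, 0.0000]  mean=1.5501  Neff=7.0070  idx=[0, 0, 1, 2, 2, 3, 3, 4, 5, 5, 6, 6]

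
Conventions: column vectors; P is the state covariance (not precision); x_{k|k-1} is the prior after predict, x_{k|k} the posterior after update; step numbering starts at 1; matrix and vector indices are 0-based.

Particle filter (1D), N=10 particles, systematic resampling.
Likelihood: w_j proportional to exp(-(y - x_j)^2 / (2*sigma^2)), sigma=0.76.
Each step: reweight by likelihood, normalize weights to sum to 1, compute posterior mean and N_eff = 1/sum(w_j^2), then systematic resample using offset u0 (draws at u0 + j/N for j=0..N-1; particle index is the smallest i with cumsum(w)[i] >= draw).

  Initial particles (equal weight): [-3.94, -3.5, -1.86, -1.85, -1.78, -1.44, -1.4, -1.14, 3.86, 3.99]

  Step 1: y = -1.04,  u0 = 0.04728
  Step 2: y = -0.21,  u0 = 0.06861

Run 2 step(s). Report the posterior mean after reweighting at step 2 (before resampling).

post_mean = -1.3806

step 1: w=[0.0002, 0.0012, 0.1239, 0.1257, 0.1380, 0.1931, 0.1982, 0.2198, 0.0000, 0.0000]  mean=-1.5194  Neff=5.7119  idx=[2, 3, 3, 4, 5, 5, 6, 6, 7, 7]
step 2: w=[0.0382, 0.0393, 0.0393, 0.0477, 0.1088, 0.1088, 0.1183, 0.1183, 0.1907, 0.1907]  mean=-1.3806  Neff=7.6227  idx=[1, 4, 4, 5, 6, 7, 8, 8, 9, 9]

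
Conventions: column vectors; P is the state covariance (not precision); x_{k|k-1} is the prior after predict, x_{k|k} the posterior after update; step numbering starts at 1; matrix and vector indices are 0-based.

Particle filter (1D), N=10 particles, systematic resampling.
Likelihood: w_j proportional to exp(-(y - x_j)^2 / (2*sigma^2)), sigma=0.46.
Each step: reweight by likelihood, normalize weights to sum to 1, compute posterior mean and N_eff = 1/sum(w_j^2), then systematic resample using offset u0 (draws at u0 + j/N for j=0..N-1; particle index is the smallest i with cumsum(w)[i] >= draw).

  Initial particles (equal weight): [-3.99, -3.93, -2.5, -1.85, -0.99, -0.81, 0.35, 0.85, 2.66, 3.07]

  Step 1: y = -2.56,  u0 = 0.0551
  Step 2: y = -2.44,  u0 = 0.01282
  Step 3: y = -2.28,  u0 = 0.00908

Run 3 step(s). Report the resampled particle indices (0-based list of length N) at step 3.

step 1: w=[0.0060, 0.0090, 0.7518, 0.2304, 0.0022, 0.0005, 0.0000, 0.0000, 0.0000, 0.0000]  mean=-2.3678  Neff=1.6171  idx=[2, 2, 2, 2, 2, 2, 2, 2, 3, 3]
step 2: w=[0.1125, 0.1125, 0.1125, 0.1125, 0.1125, 0.1125, 0.1125, 0.1125, 0.0499, 0.0499]  mean=-2.4352  Neff=9.4087  idx=[0, 1, 1, 2, 3, 4, 5, 6, 7, 8]
step 3: w=[0.1028, 0.1028, 0.1028, 0.1028, 0.1028, 0.1028, 0.1028, 0.1028, 0.1028, 0.0745]  mean=-2.4516  Neff=9.9282  idx=[0, 1, 2, 3, 3, 4, 5, 6, 7, 8]

resampled_idx = [0, 1, 2, 3, 3, 4, 5, 6, 7, 8]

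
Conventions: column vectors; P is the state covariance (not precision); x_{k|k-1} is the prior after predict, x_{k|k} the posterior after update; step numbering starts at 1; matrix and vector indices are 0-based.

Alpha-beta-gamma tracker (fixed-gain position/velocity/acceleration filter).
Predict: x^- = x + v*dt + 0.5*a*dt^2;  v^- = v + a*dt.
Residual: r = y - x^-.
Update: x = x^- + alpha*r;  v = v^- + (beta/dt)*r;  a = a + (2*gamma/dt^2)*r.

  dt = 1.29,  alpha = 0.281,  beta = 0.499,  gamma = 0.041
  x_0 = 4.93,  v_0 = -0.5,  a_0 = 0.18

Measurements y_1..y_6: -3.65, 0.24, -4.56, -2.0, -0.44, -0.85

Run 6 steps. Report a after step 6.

a_post = 0.5671

step 1: x_pred=4.4348  r=-8.0848  x^+=2.1629  v^+=-3.3952  a^+=-0.2184
step 2: x_pred=-2.3985  r=2.6385  x^+=-1.6571  v^+=-2.6562  a^+=-0.0884
step 3: x_pred=-5.1572  r=0.5972  x^+=-4.9894  v^+=-2.5392  a^+=-0.0589
step 4: x_pred=-8.3140  r=6.3140  x^+=-6.5398  v^+=-0.1729  a^+=0.2522
step 5: x_pred=-6.5530  r=6.1130  x^+=-4.8352  v^+=2.5171  a^+=0.5534
step 6: x_pred=-1.1277  r=0.2777  x^+=-1.0497  v^+=3.3384  a^+=0.5671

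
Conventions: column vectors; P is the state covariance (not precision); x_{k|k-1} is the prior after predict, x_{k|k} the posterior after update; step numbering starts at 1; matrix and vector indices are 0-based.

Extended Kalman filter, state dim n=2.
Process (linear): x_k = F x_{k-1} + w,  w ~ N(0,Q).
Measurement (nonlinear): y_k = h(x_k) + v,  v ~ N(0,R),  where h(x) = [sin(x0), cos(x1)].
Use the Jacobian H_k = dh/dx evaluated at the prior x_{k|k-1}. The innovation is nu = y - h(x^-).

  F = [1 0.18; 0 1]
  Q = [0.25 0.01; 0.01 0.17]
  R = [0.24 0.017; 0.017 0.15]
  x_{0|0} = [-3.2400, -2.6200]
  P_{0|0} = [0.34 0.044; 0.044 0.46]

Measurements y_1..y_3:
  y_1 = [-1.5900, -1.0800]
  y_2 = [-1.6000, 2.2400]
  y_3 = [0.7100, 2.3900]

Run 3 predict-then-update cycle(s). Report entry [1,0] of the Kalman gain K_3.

step 1: x^-=[-3.7116, -2.6200]  P^-=[0.6207 0.1368; 0.1368 0.6300]  H_jac=[-0.8419 0.0000; 0.0000 0.4983]  S=[0.6800 -0.0404; -0.0404 0.3064]  K=[-0.7613 0.1221; -0.1094 1.0101]  nu=[-2.1296, -0.2130]  x^+=[-2.1163, -2.6022]  P^+=[0.2146 0.0108; 0.0108 0.3003]
step 2: x^-=[-2.5847, -2.6022]  P^-=[0.4782 0.0748; 0.0748 0.4703]  H_jac=[-0.8489 0.0000; 0.0000 0.5136]  S=[0.5846 -0.0156; -0.0156 0.2741]  K=[-0.6917 0.1008; -0.0852 0.8766]  nu=[-1.0714, 3.0980]  x^+=[-1.5313, 0.2047]  P^+=[0.1935 0.0065; 0.0065 0.2532]
step 3: x^-=[-1.4944, 0.2047]  P^-=[0.4541 0.0621; 0.0621 0.4232]  H_jac=[0.0763 0.0000; 0.0000 -0.2033]  S=[0.2426 0.0160; 0.0160 0.1675]  K=[0.1487 -0.0896; 0.0538 -0.5188]  nu=[1.7071, 1.4109]  x^+=[-1.3671, -0.4354]  P^+=[0.4478 0.0537; 0.0537 0.3783]

K[1,0] = 0.0538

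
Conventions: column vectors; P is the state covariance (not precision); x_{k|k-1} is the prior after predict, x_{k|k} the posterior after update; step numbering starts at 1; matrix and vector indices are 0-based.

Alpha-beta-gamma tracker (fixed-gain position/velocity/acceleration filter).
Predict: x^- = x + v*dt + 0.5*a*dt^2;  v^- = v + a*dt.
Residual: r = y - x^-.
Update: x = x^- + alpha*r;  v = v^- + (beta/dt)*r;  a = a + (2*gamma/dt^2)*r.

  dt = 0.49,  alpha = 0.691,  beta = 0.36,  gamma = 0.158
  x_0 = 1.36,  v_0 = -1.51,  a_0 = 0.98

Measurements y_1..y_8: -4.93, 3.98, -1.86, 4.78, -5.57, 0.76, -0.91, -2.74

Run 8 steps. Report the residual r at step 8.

resid = -0.2774

step 1: x_pred=0.7377  r=-5.6677  x^+=-3.1787  v^+=-5.1939  a^+=-6.4794
step 2: x_pred=-6.5015  r=10.4815  x^+=0.7412  v^+=-0.6681  a^+=7.3155
step 3: x_pred=1.2921  r=-3.1521  x^+=-0.8860  v^+=0.6007  a^+=3.1670
step 4: x_pred=-0.2115  r=4.9915  x^+=3.2376  v^+=5.8197  a^+=9.7363
step 5: x_pred=7.2581  r=-12.8281  x^+=-1.6061  v^+=1.1658  a^+=-7.1470
step 6: x_pred=-1.8929  r=2.6529  x^+=-0.0597  v^+=-0.3872  a^+=-3.6555
step 7: x_pred=-0.6883  r=-0.2217  x^+=-0.8415  v^+=-2.3413  a^+=-3.9473
step 8: x_pred=-2.4626  r=-0.2774  x^+=-2.6543  v^+=-4.4793  a^+=-4.3124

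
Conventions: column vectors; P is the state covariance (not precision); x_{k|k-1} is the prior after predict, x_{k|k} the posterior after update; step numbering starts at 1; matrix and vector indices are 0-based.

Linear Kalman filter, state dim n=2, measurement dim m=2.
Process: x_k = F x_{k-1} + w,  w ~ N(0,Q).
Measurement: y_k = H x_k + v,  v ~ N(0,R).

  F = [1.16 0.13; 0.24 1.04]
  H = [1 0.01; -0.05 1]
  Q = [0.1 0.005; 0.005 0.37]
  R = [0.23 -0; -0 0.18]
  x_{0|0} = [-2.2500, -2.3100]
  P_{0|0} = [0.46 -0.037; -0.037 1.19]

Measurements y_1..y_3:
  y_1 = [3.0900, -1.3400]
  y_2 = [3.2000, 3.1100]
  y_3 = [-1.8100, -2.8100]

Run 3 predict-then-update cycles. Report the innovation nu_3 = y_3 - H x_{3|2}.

innov = [-5.3481, -5.6652]

step 1: x^-=[-2.9103, -2.9424]  P^-=[0.7279 0.2482; 0.2482 1.6651]  S=[0.9631 0.2283; 0.2283 1.8221]  K=[0.7532 0.0218; 0.0618 0.8993]  nu=[6.0297, 1.4569]  x^+=[1.6634, -1.2596]  P^+=[0.1731 0.0126; 0.0126 0.1625]
step 2: x^-=[1.7658, -0.9108]  P^-=[0.3395 0.0907; 0.0907 0.5620]  S=[0.5714 0.0793; 0.0793 0.7338]  K=[0.5907 0.0367; 0.0641 0.7528]  nu=[1.4433, 4.1091]  x^+=[2.7690, 2.2750]  P^+=[0.1357 0.0134; 0.0134 0.1362]
step 3: x^-=[3.5078, 3.0306]  P^-=[0.2890 0.0778; 0.0778 0.5318]  S=[0.5206 0.0686; 0.0686 0.7047]  K=[0.5518 0.0361; 0.0617 0.7431]  nu=[-5.3481, -5.6652]  x^+=[0.3519, -1.5089]  P^+=[0.1268 0.0128; 0.0128 0.1344]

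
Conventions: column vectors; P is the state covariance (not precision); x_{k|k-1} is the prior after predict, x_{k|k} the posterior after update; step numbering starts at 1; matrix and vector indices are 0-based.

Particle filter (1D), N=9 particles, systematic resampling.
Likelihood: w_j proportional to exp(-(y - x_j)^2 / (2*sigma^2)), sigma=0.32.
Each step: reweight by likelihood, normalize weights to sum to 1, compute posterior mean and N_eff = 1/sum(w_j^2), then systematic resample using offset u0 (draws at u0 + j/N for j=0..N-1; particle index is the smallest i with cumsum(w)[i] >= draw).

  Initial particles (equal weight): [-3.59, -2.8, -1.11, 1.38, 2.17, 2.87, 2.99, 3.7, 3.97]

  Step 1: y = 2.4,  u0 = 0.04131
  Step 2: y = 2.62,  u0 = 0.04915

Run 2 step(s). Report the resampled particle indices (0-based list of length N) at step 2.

step 1: w=[0.0000, 0.0000, 0.0000, 0.0048, 0.5934, 0.2613, 0.1404, 0.0002, 0.0000]  mean=2.4645  Neff=2.2723  idx=[4, 4, 4, 4, 4, 4, 5, 5, 6]
step 2: w=[0.0882, 0.0882, 0.0882, 0.0882, 0.0882, 0.0882, 0.1747, 0.1747, 0.1215]  mean=2.5142  Neff=8.1661  idx=[0, 1, 3, 4, 5, 6, 7, 7, 8]

resampled_idx = [0, 1, 3, 4, 5, 6, 7, 7, 8]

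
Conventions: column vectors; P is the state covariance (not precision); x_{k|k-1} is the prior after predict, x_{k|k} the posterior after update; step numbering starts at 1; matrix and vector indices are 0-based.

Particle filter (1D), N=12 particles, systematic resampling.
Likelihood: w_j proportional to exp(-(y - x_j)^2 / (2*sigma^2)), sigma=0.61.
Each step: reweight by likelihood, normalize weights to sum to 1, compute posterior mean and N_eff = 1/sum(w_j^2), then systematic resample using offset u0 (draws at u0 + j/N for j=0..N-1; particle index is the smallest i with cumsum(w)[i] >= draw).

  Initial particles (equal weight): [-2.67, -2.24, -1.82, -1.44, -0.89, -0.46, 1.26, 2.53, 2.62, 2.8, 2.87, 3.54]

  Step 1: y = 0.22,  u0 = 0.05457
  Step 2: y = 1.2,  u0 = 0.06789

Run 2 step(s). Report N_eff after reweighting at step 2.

step 1: w=[0.0000, 0.0003, 0.0038, 0.0249, 0.1925, 0.5415, 0.2356, 0.0008, 0.0004, 0.0001, 0.0001, 0.0000]  mean=-0.1631  Neff=2.5877  idx=[4, 4, 4, 5, 5, 5, 5, 5, 5, 6, 6, 6]
step 2: w=[0.0009, 0.0009, 0.0009, 0.0078, 0.0078, 0.0078, 0.0078, 0.0078, 0.0078, 0.3167, 0.3167, 0.3167]  mean=1.1732  Neff=3.3185  idx=[9, 9, 9, 9, 10, 10, 10, 10, 11, 11, 11, 11]

N_eff = 3.3185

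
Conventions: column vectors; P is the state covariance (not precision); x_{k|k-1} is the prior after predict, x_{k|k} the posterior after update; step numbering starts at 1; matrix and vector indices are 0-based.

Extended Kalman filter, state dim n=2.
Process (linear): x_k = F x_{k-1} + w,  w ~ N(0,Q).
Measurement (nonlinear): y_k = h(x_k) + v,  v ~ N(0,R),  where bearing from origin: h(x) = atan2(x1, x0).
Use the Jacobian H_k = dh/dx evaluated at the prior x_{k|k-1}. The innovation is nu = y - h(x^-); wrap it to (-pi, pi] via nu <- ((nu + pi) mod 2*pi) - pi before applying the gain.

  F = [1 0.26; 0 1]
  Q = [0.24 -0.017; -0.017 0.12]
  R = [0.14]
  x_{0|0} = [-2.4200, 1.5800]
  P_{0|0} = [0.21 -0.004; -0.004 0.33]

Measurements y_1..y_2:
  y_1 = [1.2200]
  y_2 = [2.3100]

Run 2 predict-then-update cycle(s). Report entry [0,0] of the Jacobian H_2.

step 1: x^-=[-2.0092, 1.5800]  P^-=[0.4702 0.0648; 0.0648 0.4500]  H_jac=[-0.2418 -0.3075]  S=[0.2197]  K=[-0.6083; -0.7012]  nu=[-1.2552]  x^+=[-1.2456, 2.4602]  P^+=[0.3889 -0.0289; -0.0289 0.3420]
step 2: x^-=[-0.6060, 2.4602]  P^-=[0.6370 0.0430; 0.0430 0.4620]  H_jac=[-0.3832 -0.0944]  S=[0.2408]  K=[-1.0307; -0.2495]  nu=[0.4977]  x^+=[-1.1190, 2.3360]  P^+=[0.3812 -0.0189; -0.0189 0.4470]

H_jac[0,0] = -0.3832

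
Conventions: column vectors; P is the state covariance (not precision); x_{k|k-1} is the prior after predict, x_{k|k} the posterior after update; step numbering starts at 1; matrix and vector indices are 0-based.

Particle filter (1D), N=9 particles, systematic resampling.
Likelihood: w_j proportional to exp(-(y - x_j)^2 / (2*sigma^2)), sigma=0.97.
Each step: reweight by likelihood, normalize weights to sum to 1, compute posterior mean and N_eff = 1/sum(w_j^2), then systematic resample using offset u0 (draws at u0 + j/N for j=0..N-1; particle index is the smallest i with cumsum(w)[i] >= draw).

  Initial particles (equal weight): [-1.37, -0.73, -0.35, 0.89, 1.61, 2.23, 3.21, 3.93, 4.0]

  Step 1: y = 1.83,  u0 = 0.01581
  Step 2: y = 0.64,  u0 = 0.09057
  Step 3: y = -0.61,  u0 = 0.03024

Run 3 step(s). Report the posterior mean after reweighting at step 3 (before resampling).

post_mean = 0.3873

step 1: w=[0.0014, 0.0097, 0.0252, 0.1969, 0.3070, 0.2893, 0.1145, 0.0302, 0.0258]  mean=1.8864  Neff=4.3077  idx=[2, 3, 4, 4, 4, 5, 5, 5, 6]
step 2: w=[0.1416, 0.2307, 0.1446, 0.1446, 0.1446, 0.0622, 0.0622, 0.0622, 0.0071]  mean=1.2934  Neff=6.7710  idx=[0, 1, 1, 2, 3, 3, 4, 5, 7]
step 3: w=[0.5108, 0.1602, 0.1602, 0.0386, 0.0386, 0.0386, 0.0386, 0.0073, 0.0073]  mean=0.3873  Neff=3.1422  idx=[0, 0, 0, 0, 0, 1, 2, 2, 5]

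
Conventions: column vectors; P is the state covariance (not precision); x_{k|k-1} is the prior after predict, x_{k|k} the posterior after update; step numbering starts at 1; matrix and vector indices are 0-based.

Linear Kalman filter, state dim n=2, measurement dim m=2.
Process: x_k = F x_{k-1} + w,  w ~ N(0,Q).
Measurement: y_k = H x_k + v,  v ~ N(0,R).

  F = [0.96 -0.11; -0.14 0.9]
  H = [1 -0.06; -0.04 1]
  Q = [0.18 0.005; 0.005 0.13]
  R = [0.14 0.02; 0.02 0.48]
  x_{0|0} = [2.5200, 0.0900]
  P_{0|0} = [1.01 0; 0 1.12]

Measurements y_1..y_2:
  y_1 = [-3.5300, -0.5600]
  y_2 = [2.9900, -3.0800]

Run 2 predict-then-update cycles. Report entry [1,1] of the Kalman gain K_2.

step 1: x^-=[2.4093, -0.2718]  P^-=[1.1244 -0.2416; -0.2416 1.0570]  S=[1.2972 -0.3306; -0.3306 1.5581]  K=[0.8786 0.0025; -0.0642 0.6710]  nu=[-5.9556, -0.1918]  x^+=[-2.8237, -0.0184]  P^+=[0.1245 0.0237; 0.0237 0.3217]
step 2: x^-=[-2.7088, 0.3788]  P^-=[0.2936 -0.0227; -0.0227 0.3871]  S=[0.4377 -0.0377; -0.0377 0.8693]  K=[0.6730 -0.0104; -0.0667 0.4434]  nu=[5.7215, -3.5671]  x^+=[1.1788, -1.5845]  P^+=[0.0947 0.0122; 0.0122 0.2120]

K[1,1] = 0.4434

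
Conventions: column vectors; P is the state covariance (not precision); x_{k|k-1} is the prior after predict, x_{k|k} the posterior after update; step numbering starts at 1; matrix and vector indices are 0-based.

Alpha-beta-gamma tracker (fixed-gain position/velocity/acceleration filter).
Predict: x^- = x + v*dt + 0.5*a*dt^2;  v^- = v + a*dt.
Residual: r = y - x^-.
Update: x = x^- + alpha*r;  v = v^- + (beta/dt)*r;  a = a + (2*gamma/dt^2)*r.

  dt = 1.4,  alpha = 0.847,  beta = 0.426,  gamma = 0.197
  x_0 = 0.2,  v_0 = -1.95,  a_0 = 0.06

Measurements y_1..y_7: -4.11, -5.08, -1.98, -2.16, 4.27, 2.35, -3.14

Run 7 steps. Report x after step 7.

step 1: x_pred=-2.4712  r=-1.6388  x^+=-3.8593  v^+=-2.3647  a^+=-0.2694
step 2: x_pred=-7.4338  r=2.3538  x^+=-5.4401  v^+=-2.0256  a^+=0.2037
step 3: x_pred=-8.0764  r=6.0964  x^+=-2.9127  v^+=0.1146  a^+=1.4292
step 4: x_pred=-1.3516  r=-0.8084  x^+=-2.0363  v^+=1.8696  a^+=1.2667
step 5: x_pred=1.8225  r=2.4475  x^+=3.8955  v^+=4.3877  a^+=1.7587
step 6: x_pred=11.7619  r=-9.4119  x^+=3.7900  v^+=3.9860  a^+=-0.1333
step 7: x_pred=9.2399  r=-12.3799  x^+=-1.2459  v^+=0.0325  a^+=-2.6219

x_post = -1.2459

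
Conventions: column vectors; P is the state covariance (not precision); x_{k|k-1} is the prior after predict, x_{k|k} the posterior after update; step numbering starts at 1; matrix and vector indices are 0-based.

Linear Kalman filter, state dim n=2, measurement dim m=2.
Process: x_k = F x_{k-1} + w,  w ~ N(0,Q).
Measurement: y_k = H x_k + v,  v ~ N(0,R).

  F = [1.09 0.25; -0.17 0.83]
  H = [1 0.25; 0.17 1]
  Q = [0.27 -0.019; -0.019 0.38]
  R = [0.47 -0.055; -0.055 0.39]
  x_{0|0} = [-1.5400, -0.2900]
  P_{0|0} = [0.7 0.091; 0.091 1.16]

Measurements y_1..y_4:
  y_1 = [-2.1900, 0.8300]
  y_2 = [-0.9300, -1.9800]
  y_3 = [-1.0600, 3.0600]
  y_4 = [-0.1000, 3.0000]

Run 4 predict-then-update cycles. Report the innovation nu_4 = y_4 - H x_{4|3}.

step 1: x^-=[-1.7511, 0.0211]  P^-=[1.2238 0.1705; 0.1705 1.1737]  S=[1.8523 0.6242; 0.6242 1.6570]  K=[0.6949 -0.0333; 0.0067 0.7233]  nu=[-0.4442, 1.1066]  x^+=[-2.0966, 0.8185]  P^+=[0.3564 -0.1118; -0.1118 0.3007]
step 2: x^-=[-2.0807, 1.0358]  P^-=[0.6513 -0.1190; -0.1190 0.6290]  S=[1.1011 0.0889; 0.0889 0.9974]  K=[0.5692 -0.0591; -0.0147 0.6117]  nu=[0.8918, -2.6620]  x^+=[-1.4159, -0.6057]  P^+=[0.2970 -0.1048; -0.1048 0.2572]
step 3: x^-=[-1.6947, -0.2620]  P^-=[0.5818 -0.1111; -0.1111 0.5953]  S=[1.0335 0.0770; 0.0770 0.9644]  K=[0.5402 -0.0557; -0.0080 0.5984]  nu=[0.7002, 3.6101]  x^+=[-1.5175, 1.8926]  P^+=[0.2818 -0.0993; -0.0993 0.2507]
step 4: x^-=[-1.1810, 1.8289]  P^-=[0.5663 -0.1049; -0.1049 0.5889]  S=[1.0207 0.0792; 0.0792 0.9596]  K=[0.5333 -0.0529; -0.0047 0.5955]  nu=[0.6238, 1.3719]  x^+=[-0.9210, 2.6429]  P^+=[0.2779 -0.0972; -0.0972 0.2490]

innov = [0.6238, 1.3719]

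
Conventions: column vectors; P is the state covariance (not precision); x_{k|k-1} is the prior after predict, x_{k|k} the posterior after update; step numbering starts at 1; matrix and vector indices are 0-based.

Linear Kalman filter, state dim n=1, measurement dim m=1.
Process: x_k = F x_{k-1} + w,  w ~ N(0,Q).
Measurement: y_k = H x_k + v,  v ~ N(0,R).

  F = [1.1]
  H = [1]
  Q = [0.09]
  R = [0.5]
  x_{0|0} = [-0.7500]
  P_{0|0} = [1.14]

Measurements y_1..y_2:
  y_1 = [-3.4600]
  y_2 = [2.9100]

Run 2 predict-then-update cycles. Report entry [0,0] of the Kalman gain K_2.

step 1: x^-=[-0.8250]  P^-=[1.4694]  S=[1.9694]  K=[0.7461]  nu=[-2.6350]  x^+=[-2.7910]  P^+=[0.3731]
step 2: x^-=[-3.0701]  P^-=[0.5414]  S=[1.0414]  K=[0.5199]  nu=[5.9801]  x^+=[0.0388]  P^+=[0.2599]

K[0,0] = 0.5199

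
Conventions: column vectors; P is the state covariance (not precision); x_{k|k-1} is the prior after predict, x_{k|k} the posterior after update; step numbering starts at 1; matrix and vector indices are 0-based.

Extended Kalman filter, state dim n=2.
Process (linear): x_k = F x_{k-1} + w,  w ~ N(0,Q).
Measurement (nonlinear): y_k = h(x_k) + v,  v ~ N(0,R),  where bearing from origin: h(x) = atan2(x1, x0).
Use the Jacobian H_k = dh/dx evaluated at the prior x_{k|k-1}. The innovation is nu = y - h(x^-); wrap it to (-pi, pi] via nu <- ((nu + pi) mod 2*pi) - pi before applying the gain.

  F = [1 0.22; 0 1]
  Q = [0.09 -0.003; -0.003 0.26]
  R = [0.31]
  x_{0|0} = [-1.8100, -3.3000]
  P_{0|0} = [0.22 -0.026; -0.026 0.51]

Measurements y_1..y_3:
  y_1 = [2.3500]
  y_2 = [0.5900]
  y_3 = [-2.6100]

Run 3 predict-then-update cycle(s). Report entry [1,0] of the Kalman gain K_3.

K[1,0] = -0.2793

step 1: x^-=[-2.5360, -3.3000]  P^-=[0.3232 0.0832; 0.0832 0.7700]  H_jac=[0.1905 -0.1464]  S=[0.3336]  K=[0.1481; -0.2904]  nu=[-1.7072]  x^+=[-2.7888, -2.8042]  P^+=[0.3159 0.0975; 0.0975 0.7419]
step 2: x^-=[-3.4057, -2.8042]  P^-=[0.4848 0.2578; 0.2578 1.0019]  H_jac=[0.1441 -0.1750]  S=[0.3377]  K=[0.0732; -0.4091]  nu=[3.0428]  x^+=[-3.1829, -4.0490]  P^+=[0.4829 0.2679; 0.2679 0.9453]
step 3: x^-=[-4.0736, -4.0490]  P^-=[0.7366 0.4729; 0.4729 1.2053]  H_jac=[0.1227 -0.1235]  S=[0.3251]  K=[0.0985; -0.2793]  nu=[-0.2508]  x^+=[-4.0983, -3.9790]  P^+=[0.7334 0.4818; 0.4818 1.1800]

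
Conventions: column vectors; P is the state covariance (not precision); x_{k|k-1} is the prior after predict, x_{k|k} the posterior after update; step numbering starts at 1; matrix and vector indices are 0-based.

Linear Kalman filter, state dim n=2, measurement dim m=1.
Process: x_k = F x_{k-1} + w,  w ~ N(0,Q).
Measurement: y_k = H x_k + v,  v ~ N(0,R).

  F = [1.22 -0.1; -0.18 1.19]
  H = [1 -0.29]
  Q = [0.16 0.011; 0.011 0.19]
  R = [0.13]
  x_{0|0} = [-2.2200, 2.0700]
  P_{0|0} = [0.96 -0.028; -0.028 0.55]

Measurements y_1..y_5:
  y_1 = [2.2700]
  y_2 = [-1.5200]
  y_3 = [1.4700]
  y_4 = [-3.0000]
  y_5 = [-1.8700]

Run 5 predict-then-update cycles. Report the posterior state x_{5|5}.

x_post = [-0.8302, 4.4209]

step 1: x^-=[-2.9154, 2.8629]  P^-=[1.6012 -0.3064; -0.3064 1.0120]  S=[1.9940]  K=[0.8476; -0.3008]  nu=[6.0156]  x^+=[2.1832, 1.0531]  P^+=[0.1688 0.2020; 0.2020 0.8315]
step 2: x^-=[2.5582, 0.8603]  P^-=[0.3702 0.1719; 0.1719 1.2864]  S=[0.5087]  K=[0.6298; -0.3954]  nu=[-3.8287]  x^+=[0.1470, 2.3741]  P^+=[0.1685 0.2986; 0.2986 1.2069]
step 3: x^-=[-0.0581, 2.7987]  P^-=[0.3500 0.2693; 0.2693 1.7766]  S=[0.4732]  K=[0.5745; -0.5198]  nu=[2.3397]  x^+=[1.2862, 1.5826]  P^+=[0.1938 0.4106; 0.4106 1.6487]
step 4: x^-=[1.4109, 1.6518]  P^-=[0.3647 0.3757; 0.3757 2.3552]  S=[0.4749]  K=[0.5386; -0.6471]  nu=[-3.9318]  x^+=[-0.7067, 4.1962]  P^+=[0.2270 0.5412; 0.5412 2.1563]
step 5: x^-=[-1.2818, 5.1207]  P^-=[0.3873 0.5000; 0.5000 3.0190]  S=[0.4812]  K=[0.5036; -0.7803]  nu=[0.8968]  x^+=[-0.8302, 4.4209]  P^+=[0.2653 0.6891; 0.6891 2.7260]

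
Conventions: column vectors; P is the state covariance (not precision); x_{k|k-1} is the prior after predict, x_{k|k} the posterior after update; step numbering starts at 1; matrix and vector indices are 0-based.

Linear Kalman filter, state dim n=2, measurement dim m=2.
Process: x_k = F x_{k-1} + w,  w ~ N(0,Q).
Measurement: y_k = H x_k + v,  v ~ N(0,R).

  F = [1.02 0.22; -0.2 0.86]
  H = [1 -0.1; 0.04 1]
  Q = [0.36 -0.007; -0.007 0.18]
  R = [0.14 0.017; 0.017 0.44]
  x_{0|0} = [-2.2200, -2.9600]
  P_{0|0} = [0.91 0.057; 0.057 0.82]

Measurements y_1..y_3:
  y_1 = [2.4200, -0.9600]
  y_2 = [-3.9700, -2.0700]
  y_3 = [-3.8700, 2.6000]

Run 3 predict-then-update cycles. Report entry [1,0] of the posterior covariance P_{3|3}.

step 1: x^-=[-2.9156, -2.1016]  P^-=[1.3720 0.0100; 0.0100 0.8033]  S=[1.5181 0.0015; 0.0015 1.2463]  K=[0.9031 0.0510; -0.0470 0.6449]  nu=[5.1254, 1.2582]  x^+=[1.7773, -1.5309]  P^+=[0.1306 0.0326; 0.0326 0.2817]
step 2: x^-=[1.4760, -1.6720]  P^-=[0.5241 0.0468; 0.0468 0.3823]  S=[0.6585 0.0463; 0.0463 0.8269]  K=[0.7860 0.0379; -0.0198 0.4657]  nu=[-5.6132, -0.4570]  x^+=[-2.9535, -1.7738]  P^+=[0.1132 0.0255; 0.0255 0.2036]
step 3: x^-=[-3.4028, -0.9348]  P^-=[0.4991 0.0297; 0.0297 0.3263]  S=[0.6364 0.0339; 0.0339 0.7695]  K=[0.7780 0.0302; -0.0274 0.4268]  nu=[-0.5606, 3.6709]  x^+=[-3.7280, 0.6474]  P^+=[0.1116 0.0221; 0.0221 0.1865]

P_post[1,0] = 0.0221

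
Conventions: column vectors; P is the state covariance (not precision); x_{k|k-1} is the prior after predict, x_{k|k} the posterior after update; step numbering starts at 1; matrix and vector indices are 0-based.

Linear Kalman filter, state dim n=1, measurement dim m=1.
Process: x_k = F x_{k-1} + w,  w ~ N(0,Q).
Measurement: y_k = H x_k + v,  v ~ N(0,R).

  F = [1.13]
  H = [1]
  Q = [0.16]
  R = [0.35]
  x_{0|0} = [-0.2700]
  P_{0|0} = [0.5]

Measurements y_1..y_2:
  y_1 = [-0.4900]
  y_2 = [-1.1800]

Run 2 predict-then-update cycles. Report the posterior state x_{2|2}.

step 1: x^-=[-0.3051]  P^-=[0.7984]  S=[1.1484]  K=[0.6952]  nu=[-0.1849]  x^+=[-0.4337]  P^+=[0.2433]
step 2: x^-=[-0.4900]  P^-=[0.4707]  S=[0.8207]  K=[0.5735]  nu=[-0.6900]  x^+=[-0.8858]  P^+=[0.2007]

x_post = [-0.8858]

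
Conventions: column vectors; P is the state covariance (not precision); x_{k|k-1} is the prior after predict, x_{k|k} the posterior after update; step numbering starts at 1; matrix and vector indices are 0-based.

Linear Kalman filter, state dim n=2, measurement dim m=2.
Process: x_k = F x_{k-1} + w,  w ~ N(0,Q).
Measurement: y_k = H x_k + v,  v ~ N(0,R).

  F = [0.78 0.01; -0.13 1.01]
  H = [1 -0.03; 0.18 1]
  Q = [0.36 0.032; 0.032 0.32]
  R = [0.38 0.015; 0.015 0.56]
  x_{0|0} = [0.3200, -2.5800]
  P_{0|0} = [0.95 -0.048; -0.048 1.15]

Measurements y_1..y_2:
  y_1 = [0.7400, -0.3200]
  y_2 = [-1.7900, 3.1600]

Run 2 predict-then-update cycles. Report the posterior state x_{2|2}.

x_post = [-0.7382, 1.4638]

step 1: x^-=[0.2238, -2.6474]  P^-=[0.9373 -0.0905; -0.0905 1.5218]  S=[1.3241 0.0481; 0.0481 2.0796]  K=[0.7092 0.0212; -0.1292 0.7269]  nu=[0.4368, 2.2871]  x^+=[0.5821, -1.0413]  P^+=[0.2690 -0.0259; -0.0259 0.4098]
step 2: x^-=[0.4436, -1.1273]  P^-=[0.5233 -0.0115; -0.0115 0.7494]  S=[0.9047 0.0753; 0.0753 1.3222]  K=[0.5764 0.0297; -0.0850 0.5700]  nu=[-2.2675, 4.2075]  x^+=[-0.7382, 1.4638]  P^+=[0.2190 -0.0141; -0.0141 0.3205]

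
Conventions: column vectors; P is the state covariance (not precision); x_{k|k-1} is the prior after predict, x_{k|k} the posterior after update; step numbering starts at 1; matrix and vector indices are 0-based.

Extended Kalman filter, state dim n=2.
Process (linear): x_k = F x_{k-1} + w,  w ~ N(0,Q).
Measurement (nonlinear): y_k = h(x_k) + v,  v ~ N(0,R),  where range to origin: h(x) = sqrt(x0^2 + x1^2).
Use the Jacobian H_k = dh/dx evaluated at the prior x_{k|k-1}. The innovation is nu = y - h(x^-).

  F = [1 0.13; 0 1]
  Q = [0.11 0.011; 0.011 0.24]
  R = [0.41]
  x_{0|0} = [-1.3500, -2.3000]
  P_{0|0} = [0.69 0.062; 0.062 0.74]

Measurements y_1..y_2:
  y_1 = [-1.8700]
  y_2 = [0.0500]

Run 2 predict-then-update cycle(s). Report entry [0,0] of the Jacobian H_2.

H_jac[0,0] = 0.5814

step 1: x^-=[-1.6490, -2.3000]  P^-=[0.8286 0.1692; 0.1692 0.9800]  H_jac=[-0.5827 -0.8127]  S=[1.4989]  K=[-0.4139; -0.5971]  nu=[-4.7001]  x^+=[0.2962, 0.5066]  P^+=[0.5719 -0.2012; -0.2012 0.4455]
step 2: x^-=[0.3621, 0.5066]  P^-=[0.6371 -0.1323; -0.1323 0.6855]  H_jac=[0.5814 0.8136]  S=[0.9540]  K=[0.2755; 0.5040]  nu=[-0.5727]  x^+=[0.2043, 0.2180]  P^+=[0.5647 -0.2648; -0.2648 0.4432]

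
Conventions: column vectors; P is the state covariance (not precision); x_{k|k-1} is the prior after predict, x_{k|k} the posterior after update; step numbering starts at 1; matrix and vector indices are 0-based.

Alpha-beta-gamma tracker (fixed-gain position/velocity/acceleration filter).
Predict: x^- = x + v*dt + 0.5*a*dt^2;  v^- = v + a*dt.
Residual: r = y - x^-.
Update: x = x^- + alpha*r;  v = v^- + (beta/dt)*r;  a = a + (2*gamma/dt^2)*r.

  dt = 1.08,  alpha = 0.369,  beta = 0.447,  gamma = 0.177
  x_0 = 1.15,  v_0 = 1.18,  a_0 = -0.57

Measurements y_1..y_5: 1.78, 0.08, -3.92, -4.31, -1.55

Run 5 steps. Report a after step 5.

step 1: x_pred=2.0920  r=-0.3120  x^+=1.9769  v^+=0.4353  a^+=-0.6647
step 2: x_pred=2.0593  r=-1.9793  x^+=1.3289  v^+=-1.1018  a^+=-1.2654
step 3: x_pred=-0.5990  r=-3.3210  x^+=-1.8244  v^+=-3.8430  a^+=-2.2733
step 4: x_pred=-7.3006  r=2.9906  x^+=-6.1971  v^+=-5.0604  a^+=-1.3657
step 5: x_pred=-12.4587  r=10.9087  x^+=-8.4334  v^+=-2.0203  a^+=1.9451

a_post = 1.9451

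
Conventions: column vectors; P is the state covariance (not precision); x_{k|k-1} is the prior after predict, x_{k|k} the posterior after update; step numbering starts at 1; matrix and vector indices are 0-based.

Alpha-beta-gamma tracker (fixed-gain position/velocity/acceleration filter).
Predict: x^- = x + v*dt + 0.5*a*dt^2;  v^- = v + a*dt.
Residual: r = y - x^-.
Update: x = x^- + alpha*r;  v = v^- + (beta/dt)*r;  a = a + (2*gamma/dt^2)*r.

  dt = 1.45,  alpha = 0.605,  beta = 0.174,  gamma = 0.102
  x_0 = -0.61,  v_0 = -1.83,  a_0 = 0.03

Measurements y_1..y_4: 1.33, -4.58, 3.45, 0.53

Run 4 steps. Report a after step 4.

a_post = 0.8497

step 1: x_pred=-3.2320  r=4.5620  x^+=-0.4720  v^+=-1.2391  a^+=0.4726
step 2: x_pred=-1.7718  r=-2.8082  x^+=-3.4707  v^+=-0.8907  a^+=0.2002
step 3: x_pred=-4.5519  r=8.0019  x^+=0.2893  v^+=0.3597  a^+=0.9766
step 4: x_pred=1.8375  r=-1.3075  x^+=1.0464  v^+=1.6188  a^+=0.8497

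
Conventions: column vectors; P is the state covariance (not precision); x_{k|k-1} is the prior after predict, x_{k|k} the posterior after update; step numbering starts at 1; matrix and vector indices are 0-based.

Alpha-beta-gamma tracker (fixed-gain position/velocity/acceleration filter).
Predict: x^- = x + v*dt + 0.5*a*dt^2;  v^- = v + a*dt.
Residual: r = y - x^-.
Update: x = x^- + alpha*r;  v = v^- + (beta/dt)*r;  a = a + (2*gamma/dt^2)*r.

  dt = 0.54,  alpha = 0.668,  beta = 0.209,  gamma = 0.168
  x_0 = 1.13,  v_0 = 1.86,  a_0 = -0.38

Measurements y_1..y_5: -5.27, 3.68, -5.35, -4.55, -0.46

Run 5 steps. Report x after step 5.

step 1: x_pred=2.0790  r=-7.3490  x^+=-2.8301  v^+=-1.1895  a^+=-8.8480
step 2: x_pred=-4.7625  r=8.4425  x^+=0.8771  v^+=-2.6999  a^+=0.8800
step 3: x_pred=-0.4525  r=-4.8975  x^+=-3.7240  v^+=-4.1202  a^+=-4.7631
step 4: x_pred=-6.6434  r=2.0934  x^+=-5.2450  v^+=-5.8820  a^+=-2.3510
step 5: x_pred=-8.7641  r=8.3041  x^+=-3.2170  v^+=-3.9376  a^+=7.2175

x_post = -3.2170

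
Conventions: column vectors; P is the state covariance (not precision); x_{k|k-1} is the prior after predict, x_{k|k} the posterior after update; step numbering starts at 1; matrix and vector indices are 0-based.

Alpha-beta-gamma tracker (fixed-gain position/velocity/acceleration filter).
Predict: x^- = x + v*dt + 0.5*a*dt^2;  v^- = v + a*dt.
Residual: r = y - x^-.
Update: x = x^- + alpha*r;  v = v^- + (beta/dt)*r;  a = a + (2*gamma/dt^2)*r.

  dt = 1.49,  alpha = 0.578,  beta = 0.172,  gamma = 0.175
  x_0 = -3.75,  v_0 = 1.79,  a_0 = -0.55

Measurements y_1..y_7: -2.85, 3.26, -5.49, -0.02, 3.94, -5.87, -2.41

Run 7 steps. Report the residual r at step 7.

step 1: x_pred=-1.6934  r=-1.1566  x^+=-2.3619  v^+=0.8370  a^+=-0.7323
step 2: x_pred=-1.9277  r=5.1877  x^+=1.0708  v^+=0.3447  a^+=0.0855
step 3: x_pred=1.6793  r=-7.1693  x^+=-2.4646  v^+=-0.3555  a^+=-1.0447
step 4: x_pred=-4.1540  r=4.1340  x^+=-1.7645  v^+=-1.4349  a^+=-0.3930
step 5: x_pred=-4.3388  r=8.2788  x^+=0.4463  v^+=-1.0648  a^+=0.9122
step 6: x_pred=-0.1277  r=-5.7423  x^+=-3.4467  v^+=-0.3686  a^+=0.0069
step 7: x_pred=-3.9883  r=1.5783  x^+=-3.0760  v^+=-0.1761  a^+=0.2557

resid = 1.5783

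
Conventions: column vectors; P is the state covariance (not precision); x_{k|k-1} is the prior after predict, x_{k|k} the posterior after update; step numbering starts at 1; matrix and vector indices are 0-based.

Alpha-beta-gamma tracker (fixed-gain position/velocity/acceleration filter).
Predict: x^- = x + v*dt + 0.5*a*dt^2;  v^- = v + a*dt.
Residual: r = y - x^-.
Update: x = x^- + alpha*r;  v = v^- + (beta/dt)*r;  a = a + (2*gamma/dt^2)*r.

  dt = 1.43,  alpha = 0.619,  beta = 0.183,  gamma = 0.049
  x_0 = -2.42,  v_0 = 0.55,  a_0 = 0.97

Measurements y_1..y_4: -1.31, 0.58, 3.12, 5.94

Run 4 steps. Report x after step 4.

x_post = 7.6396

step 1: x_pred=-0.6417  r=-0.6683  x^+=-1.0554  v^+=1.8516  a^+=0.9380
step 2: x_pred=2.5514  r=-1.9714  x^+=1.3311  v^+=2.9406  a^+=0.8435
step 3: x_pred=6.3986  r=-3.2786  x^+=4.3691  v^+=3.7272  a^+=0.6864
step 4: x_pred=10.4009  r=-4.4609  x^+=7.6396  v^+=4.1379  a^+=0.4726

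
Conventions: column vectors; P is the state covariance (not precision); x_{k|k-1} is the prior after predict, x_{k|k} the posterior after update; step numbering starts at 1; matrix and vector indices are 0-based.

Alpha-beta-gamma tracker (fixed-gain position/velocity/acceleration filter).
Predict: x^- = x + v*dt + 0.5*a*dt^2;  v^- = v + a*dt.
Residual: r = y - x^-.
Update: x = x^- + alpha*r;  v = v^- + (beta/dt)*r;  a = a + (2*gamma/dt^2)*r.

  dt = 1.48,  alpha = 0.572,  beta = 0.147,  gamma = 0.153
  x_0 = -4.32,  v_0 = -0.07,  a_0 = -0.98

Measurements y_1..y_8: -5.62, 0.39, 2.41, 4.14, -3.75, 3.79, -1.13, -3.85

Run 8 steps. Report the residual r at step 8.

step 1: x_pred=-5.4969  r=-0.1231  x^+=-5.5673  v^+=-1.5326  a^+=-0.9972
step 2: x_pred=-8.9277  r=9.3177  x^+=-3.5980  v^+=-2.0830  a^+=0.3045
step 3: x_pred=-6.3474  r=8.7574  x^+=-1.3381  v^+=-0.7625  a^+=1.5279
step 4: x_pred=-0.7933  r=4.9333  x^+=2.0285  v^+=1.9888  a^+=2.2171
step 5: x_pred=7.4001  r=-11.1501  x^+=1.0222  v^+=4.1626  a^+=0.6594
step 6: x_pred=7.9050  r=-4.1150  x^+=5.5512  v^+=4.7298  a^+=0.0845
step 7: x_pred=12.6439  r=-13.7739  x^+=4.7652  v^+=3.4868  a^+=-1.8397
step 8: x_pred=7.9110  r=-11.7610  x^+=1.1837  v^+=-0.4040  a^+=-3.4827

resid = -11.7610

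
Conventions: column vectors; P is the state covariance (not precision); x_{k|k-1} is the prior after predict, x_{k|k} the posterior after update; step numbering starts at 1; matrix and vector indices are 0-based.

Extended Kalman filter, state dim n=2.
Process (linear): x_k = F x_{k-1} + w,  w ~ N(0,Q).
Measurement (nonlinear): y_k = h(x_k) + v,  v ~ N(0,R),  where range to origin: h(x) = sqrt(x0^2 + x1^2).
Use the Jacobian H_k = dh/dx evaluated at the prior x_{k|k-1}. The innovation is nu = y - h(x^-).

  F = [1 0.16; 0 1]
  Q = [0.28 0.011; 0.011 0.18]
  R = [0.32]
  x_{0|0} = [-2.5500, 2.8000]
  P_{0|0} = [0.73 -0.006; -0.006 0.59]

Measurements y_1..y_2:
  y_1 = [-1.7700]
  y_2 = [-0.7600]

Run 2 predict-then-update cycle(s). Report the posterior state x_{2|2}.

x_post = [-0.4521, -0.3515]

step 1: x^-=[-2.1020, 2.8000]  P^-=[1.0232 0.0994; 0.0994 0.7700]  H_jac=[-0.6004 0.7997]  S=[1.0858]  K=[-0.4925; 0.5122]  nu=[-5.2712]  x^+=[0.4942, 0.1003]  P^+=[0.7598 0.3733; 0.3733 0.4852]
step 2: x^-=[0.5103, 0.1003]  P^-=[1.1717 0.4619; 0.4619 0.6652]  H_jac=[0.9812 0.1928]  S=[1.6476]  K=[0.7518; 0.3529]  nu=[-1.2800]  x^+=[-0.4521, -0.3515]  P^+=[0.2403 0.0247; 0.0247 0.4599]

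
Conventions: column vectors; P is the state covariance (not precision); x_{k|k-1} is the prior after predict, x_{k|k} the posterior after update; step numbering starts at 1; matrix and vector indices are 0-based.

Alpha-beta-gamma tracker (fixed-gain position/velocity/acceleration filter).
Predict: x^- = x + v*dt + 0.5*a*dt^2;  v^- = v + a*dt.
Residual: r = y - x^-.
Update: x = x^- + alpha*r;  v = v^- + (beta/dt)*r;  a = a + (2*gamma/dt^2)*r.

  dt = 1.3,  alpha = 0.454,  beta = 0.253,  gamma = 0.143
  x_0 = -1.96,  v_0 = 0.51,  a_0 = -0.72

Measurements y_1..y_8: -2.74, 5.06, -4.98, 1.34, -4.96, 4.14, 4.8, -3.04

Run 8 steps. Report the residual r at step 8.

resid = -10.0022

step 1: x_pred=-1.9054  r=-0.8346  x^+=-2.2843  v^+=-0.5884  a^+=-0.8612
step 2: x_pred=-3.7770  r=8.8370  x^+=0.2350  v^+=0.0118  a^+=0.6343
step 3: x_pred=0.7863  r=-5.7663  x^+=-1.8316  v^+=-0.2859  a^+=-0.3416
step 4: x_pred=-2.4919  r=3.8319  x^+=-0.7522  v^+=0.0158  a^+=0.3069
step 5: x_pred=-0.4723  r=-4.4877  x^+=-2.5097  v^+=-0.4586  a^+=-0.4525
step 6: x_pred=-3.4883  r=7.6283  x^+=-0.0250  v^+=0.4377  a^+=0.8384
step 7: x_pred=1.2524  r=3.5476  x^+=2.8630  v^+=2.2180  a^+=1.4388
step 8: x_pred=6.9622  r=-10.0022  x^+=2.4212  v^+=2.1418  a^+=-0.2539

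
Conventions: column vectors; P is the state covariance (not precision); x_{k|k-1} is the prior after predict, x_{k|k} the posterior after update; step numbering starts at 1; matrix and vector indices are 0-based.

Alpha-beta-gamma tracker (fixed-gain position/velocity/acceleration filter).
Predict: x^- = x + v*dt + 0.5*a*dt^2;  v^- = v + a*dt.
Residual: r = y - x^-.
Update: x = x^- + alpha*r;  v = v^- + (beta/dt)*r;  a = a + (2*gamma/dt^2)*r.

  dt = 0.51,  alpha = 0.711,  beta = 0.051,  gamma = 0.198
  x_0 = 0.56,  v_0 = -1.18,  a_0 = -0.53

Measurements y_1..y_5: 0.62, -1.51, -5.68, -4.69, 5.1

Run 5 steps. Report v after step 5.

step 1: x_pred=-0.1107  r=0.7307  x^+=0.4088  v^+=-1.3772  a^+=0.5825
step 2: x_pred=-0.2178  r=-1.2922  x^+=-1.1366  v^+=-1.2094  a^+=-1.3848
step 3: x_pred=-1.9334  r=-3.7466  x^+=-4.5972  v^+=-2.2903  a^+=-7.0890
step 4: x_pred=-6.6872  r=1.9972  x^+=-5.2672  v^+=-5.7059  a^+=-4.0482
step 5: x_pred=-8.7037  r=13.8037  x^+=1.1107  v^+=-6.3902  a^+=16.9678

v_post = -6.3902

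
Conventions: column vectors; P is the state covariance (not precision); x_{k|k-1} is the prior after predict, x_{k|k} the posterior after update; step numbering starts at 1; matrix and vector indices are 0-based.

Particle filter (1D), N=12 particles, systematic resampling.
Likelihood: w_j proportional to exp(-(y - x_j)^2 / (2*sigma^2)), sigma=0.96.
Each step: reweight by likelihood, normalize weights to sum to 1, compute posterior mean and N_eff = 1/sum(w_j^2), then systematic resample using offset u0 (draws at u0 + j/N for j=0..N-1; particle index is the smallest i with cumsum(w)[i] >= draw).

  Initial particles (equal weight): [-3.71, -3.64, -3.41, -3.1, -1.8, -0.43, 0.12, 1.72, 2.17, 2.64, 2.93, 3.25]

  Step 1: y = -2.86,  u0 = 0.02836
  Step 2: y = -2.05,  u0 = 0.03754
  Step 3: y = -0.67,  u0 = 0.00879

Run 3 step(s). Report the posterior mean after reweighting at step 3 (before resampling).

post_mean = -1.9280

step 1: w=[0.1776, 0.1889, 0.2230, 0.2547, 0.1429, 0.0107, 0.0021, 0.0000, 0.0000, 0.0000, 0.0000, 0.0000]  mean=-3.1584  Neff=4.9404  idx=[0, 0, 1, 1, 1, 2, 2, 3, 3, 3, 4, 4]
step 2: w=[0.0406, 0.0406, 0.0459, 0.0459, 0.0459, 0.0663, 0.0663, 0.0995, 0.0995, 0.0995, 0.1749, 0.1749]  mean=-2.8102  Neff=9.1462  idx=[0, 2, 4, 6, 7, 8, 8, 9, 10, 10, 11, 11]
step 3: w=[0.0030, 0.0038, 0.0038, 0.0077, 0.0184, 0.0184, 0.0184, 0.0184, 0.2270, 0.2270, 0.2270, 0.2270]  mean=-1.9280  Neff=4.8181  idx=[2, 8, 8, 8, 9, 9, 9, 10, 10, 10, 11, 11]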